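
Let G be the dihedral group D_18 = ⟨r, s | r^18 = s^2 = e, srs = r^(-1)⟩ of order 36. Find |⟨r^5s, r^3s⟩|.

|⟨r^5s⟩| = 2 and |⟨r^3s⟩| = 2, so |H| is a multiple of lcm(2, 2) = 2 and divides |G| = 36.
Closing under the operation: H = {e, r^2, r^4, r^6, r^8, r^10, r^12, r^14, r^16, rs, r^3s, r^5s, r^7s, r^9s, r^11s, r^13s, r^15s, r^17s}, so |H| = 18.

18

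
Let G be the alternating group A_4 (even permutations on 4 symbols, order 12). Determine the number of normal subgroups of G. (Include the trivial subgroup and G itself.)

3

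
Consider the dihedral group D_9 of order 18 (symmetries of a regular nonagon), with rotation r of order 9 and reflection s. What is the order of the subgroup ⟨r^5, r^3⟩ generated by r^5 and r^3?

|⟨r^5⟩| = 9 and |⟨r^3⟩| = 3, so |H| is a multiple of lcm(9, 3) = 9 and divides |G| = 18.
Closing under the operation: H = {e, r, r^2, r^3, r^4, r^5, r^6, r^7, r^8}, so |H| = 9.

9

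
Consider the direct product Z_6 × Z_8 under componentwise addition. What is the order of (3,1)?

The order of (3,1) in Z_6 × Z_8 is lcm(ord(3) in Z_6, ord(1) in Z_8).
ord(3) = 2 and ord(1) = 8, so |⟨(3,1)⟩| = lcm(2, 8) = 8.

8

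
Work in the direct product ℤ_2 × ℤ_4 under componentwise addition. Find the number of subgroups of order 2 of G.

3

|G| = 8 and 2 | 8, so subgroups of order 2 are possible by Lagrange.
The subgroups of order 2 are: {(0,0), (0,2)}; {(0,0), (1,0)}; {(0,0), (1,2)}.
So G has 3 subgroups of order 2.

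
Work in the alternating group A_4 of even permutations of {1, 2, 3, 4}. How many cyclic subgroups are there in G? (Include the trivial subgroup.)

Group the elements of G by the cyclic subgroup they generate; each cyclic subgroup of order d accounts for φ(d) elements.
Cyclic subgroups by order — order 1: 1; order 2: 3; order 3: 4.
Total: 8.

8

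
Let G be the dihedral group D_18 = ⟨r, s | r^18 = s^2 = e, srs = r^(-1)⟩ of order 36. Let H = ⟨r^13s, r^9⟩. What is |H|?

|⟨r^13s⟩| = 2 and |⟨r^9⟩| = 2, so |H| is a multiple of lcm(2, 2) = 2 and divides |G| = 36.
Closing under the operation: H = {e, r^9, r^4s, r^13s}, so |H| = 4.

4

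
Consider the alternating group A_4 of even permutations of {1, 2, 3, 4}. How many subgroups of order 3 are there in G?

4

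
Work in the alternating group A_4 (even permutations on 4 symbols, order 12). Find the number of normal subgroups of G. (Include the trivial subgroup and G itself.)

3

G has 10 subgroups. Checking conjugation-invariance by order — order 1: 1/1 normal; order 2: 0/3 normal; order 3: 0/4 normal; order 4: 1/1 normal; order 12: 1/1 normal.
Total normal subgroups: 3.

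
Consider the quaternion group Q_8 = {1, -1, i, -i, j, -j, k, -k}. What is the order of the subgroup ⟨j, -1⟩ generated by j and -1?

4

|⟨j⟩| = 4 and |⟨-1⟩| = 2, so |H| is a multiple of lcm(4, 2) = 4 and divides |G| = 8.
Closing under the operation: H = {1, -1, j, -j}, so |H| = 4.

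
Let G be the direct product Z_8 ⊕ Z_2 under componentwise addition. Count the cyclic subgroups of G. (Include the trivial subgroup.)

Each element a generates a cyclic subgroup ⟨a⟩; distinct elements may generate the same one (a cyclic group of order d has φ(d) generators).
Cyclic subgroups by order — order 1: 1; order 2: 3; order 4: 2; order 8: 2.
Total: 8.

8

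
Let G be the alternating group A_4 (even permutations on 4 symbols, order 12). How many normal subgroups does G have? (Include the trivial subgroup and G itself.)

G has 10 subgroups. Checking conjugation-invariance by order — order 1: 1/1 normal; order 2: 0/3 normal; order 3: 0/4 normal; order 4: 1/1 normal; order 12: 1/1 normal.
Total normal subgroups: 3.

3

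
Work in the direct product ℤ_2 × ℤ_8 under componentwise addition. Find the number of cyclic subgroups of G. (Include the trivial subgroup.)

8

Each element a generates a cyclic subgroup ⟨a⟩; distinct elements may generate the same one (a cyclic group of order d has φ(d) generators).
Cyclic subgroups by order — order 1: 1; order 2: 3; order 4: 2; order 8: 2.
Total: 8.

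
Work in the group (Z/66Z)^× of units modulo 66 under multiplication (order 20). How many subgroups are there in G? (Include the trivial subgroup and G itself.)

10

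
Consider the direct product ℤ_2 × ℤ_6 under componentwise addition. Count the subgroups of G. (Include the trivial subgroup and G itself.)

10

|G| = 12, so by Lagrange every subgroup order divides 12. Divisors: 1, 2, 3, 4, 6, 12.
Subgroups by order — order 1: 1; order 2: 3; order 3: 1; order 4: 1; order 6: 3; order 12: 1.
Total: 1 + 3 + 1 + 1 + 3 + 1 = 10.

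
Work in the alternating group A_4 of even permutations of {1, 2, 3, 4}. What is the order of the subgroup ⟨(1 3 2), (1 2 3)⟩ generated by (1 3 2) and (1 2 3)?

3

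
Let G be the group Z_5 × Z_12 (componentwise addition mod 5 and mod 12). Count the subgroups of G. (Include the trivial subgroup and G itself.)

12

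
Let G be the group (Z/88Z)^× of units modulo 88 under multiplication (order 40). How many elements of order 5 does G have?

4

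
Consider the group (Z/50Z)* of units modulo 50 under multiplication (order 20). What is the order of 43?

4

Compute successive powers of 43 mod 50: 43, 49, 7, 1; 43^4 ≡ 1 (mod 50).
So |⟨43⟩| = 4.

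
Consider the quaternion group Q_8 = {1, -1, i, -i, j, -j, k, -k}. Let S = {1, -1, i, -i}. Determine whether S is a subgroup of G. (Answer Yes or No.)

|S| = 4 divides |G| = 8, consistent with Lagrange.
S contains the identity, every element's inverse is in S, and S is closed under ·: it is a subgroup.
In fact S = ⟨-i⟩.

Yes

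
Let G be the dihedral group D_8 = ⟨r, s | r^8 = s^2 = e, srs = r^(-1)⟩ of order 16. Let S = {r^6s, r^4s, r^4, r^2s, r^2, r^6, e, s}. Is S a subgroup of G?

|S| = 8 divides |G| = 16, consistent with Lagrange.
S contains the identity, every element's inverse is in S, and S is closed under ·: it is a subgroup.

Yes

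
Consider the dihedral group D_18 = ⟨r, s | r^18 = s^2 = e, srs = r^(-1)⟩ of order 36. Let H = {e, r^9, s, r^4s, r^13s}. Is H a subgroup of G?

|H| = 5 does not divide |G| = 36, so by Lagrange H is not a subgroup.

No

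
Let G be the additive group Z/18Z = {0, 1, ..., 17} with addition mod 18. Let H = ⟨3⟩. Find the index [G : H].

3

|⟨3⟩| = 6 and |G| = 18.
By Lagrange, [G : H] = |G|/|H| = 18/6 = 3.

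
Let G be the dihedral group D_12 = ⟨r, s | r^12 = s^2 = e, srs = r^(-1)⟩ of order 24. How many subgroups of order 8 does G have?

3

|G| = 24 and 8 | 24, so subgroups of order 8 are possible by Lagrange.
The subgroups of order 8 are: {e, r^3, r^6, r^9, rs, r^4s, r^7s, r^10s}; {e, r^3, r^6, r^9, r^2s, r^5s, r^8s, r^11s}; {e, r^3, r^6, r^9, s, r^3s, r^6s, r^9s}.
So G has 3 subgroups of order 8.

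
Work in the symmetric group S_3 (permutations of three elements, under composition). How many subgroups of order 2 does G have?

|G| = 6 and 2 | 6, so subgroups of order 2 are possible by Lagrange.
The subgroups of order 2 are: {e, (1 2)}; {e, (1 3)}; {e, (2 3)}.
So G has 3 subgroups of order 2.

3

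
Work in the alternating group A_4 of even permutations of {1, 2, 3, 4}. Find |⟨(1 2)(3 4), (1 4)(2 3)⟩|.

|⟨(1 2)(3 4)⟩| = 2 and |⟨(1 4)(2 3)⟩| = 2, so |H| is a multiple of lcm(2, 2) = 2 and divides |G| = 12.
Closing under the operation: H = {e, (1 2)(3 4), (1 3)(2 4), (1 4)(2 3)}, so |H| = 4.

4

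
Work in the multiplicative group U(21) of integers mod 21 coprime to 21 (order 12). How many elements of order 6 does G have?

6

The elements of order 6 are: 2, 5, 10, 11, 17, 19.
That's 6.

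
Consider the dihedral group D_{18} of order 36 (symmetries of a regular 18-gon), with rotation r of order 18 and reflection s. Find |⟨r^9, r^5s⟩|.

4

|⟨r^9⟩| = 2 and |⟨r^5s⟩| = 2, so |H| is a multiple of lcm(2, 2) = 2 and divides |G| = 36.
Closing under the operation: H = {e, r^9, r^5s, r^14s}, so |H| = 4.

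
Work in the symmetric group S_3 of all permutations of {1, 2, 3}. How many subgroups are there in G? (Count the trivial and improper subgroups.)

6

|G| = 6, so by Lagrange every subgroup order divides 6. Divisors: 1, 2, 3, 6.
Subgroups by order — order 1: 1; order 2: 3; order 3: 1; order 6: 1.
Total: 1 + 3 + 1 + 1 = 6.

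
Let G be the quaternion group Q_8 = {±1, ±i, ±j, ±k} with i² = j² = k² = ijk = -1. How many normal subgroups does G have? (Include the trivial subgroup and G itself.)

G has 6 subgroups. Checking conjugation-invariance by order — order 1: 1/1 normal; order 2: 1/1 normal; order 4: 3/3 normal; order 8: 1/1 normal.
Total normal subgroups: 6.

6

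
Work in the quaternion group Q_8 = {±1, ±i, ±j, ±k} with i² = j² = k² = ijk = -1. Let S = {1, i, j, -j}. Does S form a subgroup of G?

i ∈ S but its inverse -i ∉ S, so S is not a subgroup.

No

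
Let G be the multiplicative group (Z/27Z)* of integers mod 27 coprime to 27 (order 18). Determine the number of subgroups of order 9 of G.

1

|G| = 18 and 9 | 18, so subgroups of order 9 are possible by Lagrange.
The subgroups of order 9 are: {1, 4, 7, 10, 13, 16, 19, 22, 25}.
So G has 1 subgroup of order 9.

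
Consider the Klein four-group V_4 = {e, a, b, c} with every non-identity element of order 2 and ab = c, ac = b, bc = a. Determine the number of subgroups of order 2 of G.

3

|G| = 4 and 2 | 4, so subgroups of order 2 are possible by Lagrange.
The subgroups of order 2 are: {e, a}; {e, b}; {e, c}.
So G has 3 subgroups of order 2.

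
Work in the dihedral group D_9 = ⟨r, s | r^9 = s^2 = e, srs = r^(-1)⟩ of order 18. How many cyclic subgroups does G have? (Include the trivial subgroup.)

A cyclic subgroup of order d is generated by each of its φ(d) elements of order d, so the cyclic subgroups of order d number (#elements of order d)/φ(d).
Cyclic subgroups by order — order 1: 1; order 2: 9; order 3: 1; order 9: 1.
Total: 12.

12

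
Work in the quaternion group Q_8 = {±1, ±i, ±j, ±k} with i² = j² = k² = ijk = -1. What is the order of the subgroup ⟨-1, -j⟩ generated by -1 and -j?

4

|⟨-1⟩| = 2 and |⟨-j⟩| = 4, so |H| is a multiple of lcm(2, 4) = 4 and divides |G| = 8.
Closing under the operation: H = {1, -1, j, -j}, so |H| = 4.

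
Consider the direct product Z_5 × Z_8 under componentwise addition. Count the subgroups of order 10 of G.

1

|G| = 40 and 10 | 40, so subgroups of order 10 are possible by Lagrange.
The subgroups of order 10 are: {(0,0), (0,4), (1,0), (1,4), (2,0), (2,4), (3,0), (3,4), (4,0), (4,4)}.
So G has 1 subgroup of order 10.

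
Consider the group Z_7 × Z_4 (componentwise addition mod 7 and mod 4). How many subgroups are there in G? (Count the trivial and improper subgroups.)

6

|G| = 28, so by Lagrange every subgroup order divides 28. Divisors: 1, 2, 4, 7, 14, 28.
Subgroups by order — order 1: 1; order 2: 1; order 4: 1; order 7: 1; order 14: 1; order 28: 1.
Total: 1 + 1 + 1 + 1 + 1 + 1 = 6.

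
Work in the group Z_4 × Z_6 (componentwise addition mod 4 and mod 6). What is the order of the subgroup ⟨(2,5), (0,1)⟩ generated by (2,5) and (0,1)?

|⟨(2,5)⟩| = 6 and |⟨(0,1)⟩| = 6, so |H| is a multiple of lcm(6, 6) = 6 and divides |G| = 24.
Closing under the operation: H = {(0,0), (0,1), (0,2), (0,3), (0,4), (0,5), (2,0), (2,1), (2,2), (2,3), (2,4), (2,5)}, so |H| = 12.

12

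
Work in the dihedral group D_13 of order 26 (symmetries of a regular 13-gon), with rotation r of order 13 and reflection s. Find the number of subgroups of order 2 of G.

13

|G| = 26 and 2 | 26, so subgroups of order 2 are possible by Lagrange.
The subgroups of order 2 are: {e, r^10s}; {e, r^11s}; {e, r^12s}; {e, r^2s}; … (13 in all).
So G has 13 subgroups of order 2.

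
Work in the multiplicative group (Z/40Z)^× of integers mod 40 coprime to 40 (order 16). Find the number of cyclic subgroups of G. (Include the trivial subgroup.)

12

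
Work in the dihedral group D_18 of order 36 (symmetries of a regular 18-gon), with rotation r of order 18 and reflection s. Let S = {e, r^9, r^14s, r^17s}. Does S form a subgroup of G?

No

Closure fails: r^9 · r^17s = r^8s ∉ S. So S is not a subgroup.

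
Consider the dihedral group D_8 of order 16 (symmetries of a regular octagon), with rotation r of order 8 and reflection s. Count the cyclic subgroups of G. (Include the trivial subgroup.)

12

Group the elements of G by the cyclic subgroup they generate; each cyclic subgroup of order d accounts for φ(d) elements.
Cyclic subgroups by order — order 1: 1; order 2: 9; order 4: 1; order 8: 1.
Total: 12.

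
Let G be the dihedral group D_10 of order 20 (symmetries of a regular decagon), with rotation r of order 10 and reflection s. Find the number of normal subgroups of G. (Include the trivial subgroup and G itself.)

G has 22 subgroups. Checking conjugation-invariance by order — order 1: 1/1 normal; order 2: 1/11 normal; order 4: 0/5 normal; order 5: 1/1 normal; order 10: 3/3 normal; order 20: 1/1 normal.
Total normal subgroups: 7.

7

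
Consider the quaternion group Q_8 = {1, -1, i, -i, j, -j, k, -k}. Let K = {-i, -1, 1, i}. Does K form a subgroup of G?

Yes

|K| = 4 divides |G| = 8, consistent with Lagrange.
K contains the identity, every element's inverse is in K, and K is closed under ·: it is a subgroup.
In fact K = ⟨-i⟩.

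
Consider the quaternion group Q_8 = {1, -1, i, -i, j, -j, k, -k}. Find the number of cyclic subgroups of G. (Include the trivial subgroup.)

A cyclic subgroup of order d is generated by each of its φ(d) elements of order d, so the cyclic subgroups of order d number (#elements of order d)/φ(d).
Cyclic subgroups by order — order 1: 1; order 2: 1; order 4: 3.
Total: 5.

5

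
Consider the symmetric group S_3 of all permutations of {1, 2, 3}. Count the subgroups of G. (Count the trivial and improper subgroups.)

|G| = 6, so by Lagrange every subgroup order divides 6. Divisors: 1, 2, 3, 6.
Subgroups by order — order 1: 1; order 2: 3; order 3: 1; order 6: 1.
Total: 1 + 3 + 1 + 1 = 6.

6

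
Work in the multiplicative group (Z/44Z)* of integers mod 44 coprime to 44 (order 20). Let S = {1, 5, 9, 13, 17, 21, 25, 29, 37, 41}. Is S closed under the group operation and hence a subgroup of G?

Yes

|S| = 10 divides |G| = 20, consistent with Lagrange.
S contains the identity, every element's inverse is in S, and S is closed under ·: it is a subgroup.
In fact S = ⟨41⟩.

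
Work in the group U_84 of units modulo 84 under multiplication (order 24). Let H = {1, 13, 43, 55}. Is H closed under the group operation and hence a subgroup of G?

Yes

|H| = 4 divides |G| = 24, consistent with Lagrange.
H contains the identity, every element's inverse is in H, and H is closed under ·: it is a subgroup.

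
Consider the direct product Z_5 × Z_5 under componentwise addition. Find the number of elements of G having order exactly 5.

24

An element (a,b) has order lcm(ord(a), ord(b)); count pairs with lcm equal to 5.
Enumerating gives 24 such elements.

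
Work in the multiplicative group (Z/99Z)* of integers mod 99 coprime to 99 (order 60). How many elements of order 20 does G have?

No element of G has order 20 (even though 20 | 60).

0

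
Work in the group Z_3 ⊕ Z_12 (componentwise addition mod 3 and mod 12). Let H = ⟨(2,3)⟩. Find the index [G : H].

|⟨(2,3)⟩| = 12 and |G| = 36.
By Lagrange, [G : H] = |G|/|H| = 36/12 = 3.

3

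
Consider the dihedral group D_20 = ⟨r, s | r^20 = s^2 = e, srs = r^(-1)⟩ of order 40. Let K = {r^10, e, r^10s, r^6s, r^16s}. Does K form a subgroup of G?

Closure fails: r^10 · r^10s = s ∉ K. So K is not a subgroup.

No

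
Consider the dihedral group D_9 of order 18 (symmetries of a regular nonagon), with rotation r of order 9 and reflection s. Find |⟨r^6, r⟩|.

|⟨r^6⟩| = 3 and |⟨r⟩| = 9, so |H| is a multiple of lcm(3, 9) = 9 and divides |G| = 18.
Closing under the operation: H = {e, r, r^2, r^3, r^4, r^5, r^6, r^7, r^8}, so |H| = 9.

9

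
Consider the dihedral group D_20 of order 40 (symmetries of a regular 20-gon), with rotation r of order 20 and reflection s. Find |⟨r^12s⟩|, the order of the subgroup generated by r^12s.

Computing powers of r^12s: the smallest k with (r^12s)^k = e is k = 2.

2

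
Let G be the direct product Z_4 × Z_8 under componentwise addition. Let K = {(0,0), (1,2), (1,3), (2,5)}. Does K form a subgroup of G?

No

(1,2) ∈ K but its inverse (3,6) ∉ K, so K is not a subgroup.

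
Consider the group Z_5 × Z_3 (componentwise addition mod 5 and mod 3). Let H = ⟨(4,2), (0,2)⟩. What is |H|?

15

|⟨(4,2)⟩| = 15 and |⟨(0,2)⟩| = 3, so |H| is a multiple of lcm(15, 3) = 15 and divides |G| = 15.
Closing {(4,2), (0,2)} under the group operation gives all of G, so |H| = 15.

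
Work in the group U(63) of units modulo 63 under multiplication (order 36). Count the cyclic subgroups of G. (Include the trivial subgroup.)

A cyclic subgroup of order d is generated by each of its φ(d) elements of order d, so the cyclic subgroups of order d number (#elements of order d)/φ(d).
Cyclic subgroups by order — order 1: 1; order 2: 3; order 3: 4; order 6: 12.
Total: 20.

20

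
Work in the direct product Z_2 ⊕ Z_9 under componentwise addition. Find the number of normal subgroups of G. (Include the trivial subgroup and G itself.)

G is abelian, so every subgroup is normal.
G has 6 subgroups in total, hence 6 normal subgroups.

6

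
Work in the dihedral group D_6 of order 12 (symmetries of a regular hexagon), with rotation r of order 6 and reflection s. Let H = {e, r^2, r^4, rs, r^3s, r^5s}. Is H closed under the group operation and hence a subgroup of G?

Yes

|H| = 6 divides |G| = 12, consistent with Lagrange.
H contains the identity, every element's inverse is in H, and H is closed under ·: it is a subgroup.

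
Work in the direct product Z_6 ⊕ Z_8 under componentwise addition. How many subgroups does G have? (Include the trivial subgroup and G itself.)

22

|G| = 48, so by Lagrange every subgroup order divides 48. Divisors: 1, 2, 3, 4, 6, 8, 12, 16, 24, 48.
Subgroups by order — order 1: 1; order 2: 3; order 3: 1; order 4: 3; order 6: 3; order 8: 3; order 12: 3; order 16: 1; order 24: 3; order 48: 1.
Total: 1 + 3 + 1 + 3 + 3 + 3 + 3 + 1 + 3 + 1 = 22.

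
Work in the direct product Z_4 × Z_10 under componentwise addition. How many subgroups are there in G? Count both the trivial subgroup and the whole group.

16

|G| = 40, so by Lagrange every subgroup order divides 40. Divisors: 1, 2, 4, 5, 8, 10, 20, 40.
Subgroups by order — order 1: 1; order 2: 3; order 4: 3; order 5: 1; order 8: 1; order 10: 3; order 20: 3; order 40: 1.
Total: 1 + 3 + 3 + 1 + 1 + 3 + 3 + 1 = 16.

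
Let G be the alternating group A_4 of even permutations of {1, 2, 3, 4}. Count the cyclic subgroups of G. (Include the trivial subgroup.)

8

Group the elements of G by the cyclic subgroup they generate; each cyclic subgroup of order d accounts for φ(d) elements.
Cyclic subgroups by order — order 1: 1; order 2: 3; order 3: 4.
Total: 8.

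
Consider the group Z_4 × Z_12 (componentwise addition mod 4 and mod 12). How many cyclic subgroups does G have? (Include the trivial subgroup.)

Group the elements of G by the cyclic subgroup they generate; each cyclic subgroup of order d accounts for φ(d) elements.
Cyclic subgroups by order — order 1: 1; order 2: 3; order 3: 1; order 4: 6; order 6: 3; order 12: 6.
Total: 20.

20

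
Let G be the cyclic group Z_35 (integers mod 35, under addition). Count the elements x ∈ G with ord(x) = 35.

24

In a cyclic group of order 35, the number of elements of order d (for d | 35) is φ(d).
φ(35) = 24.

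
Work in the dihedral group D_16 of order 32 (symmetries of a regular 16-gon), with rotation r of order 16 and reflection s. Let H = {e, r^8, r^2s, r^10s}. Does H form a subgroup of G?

Yes

|H| = 4 divides |G| = 32, consistent with Lagrange.
H contains the identity, every element's inverse is in H, and H is closed under ·: it is a subgroup.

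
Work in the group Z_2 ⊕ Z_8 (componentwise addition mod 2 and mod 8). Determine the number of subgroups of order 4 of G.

3

|G| = 16 and 4 | 16, so subgroups of order 4 are possible by Lagrange.
The subgroups of order 4 are: {(0,0), (0,2), (0,4), (0,6)}; {(0,0), (0,4), (1,0), (1,4)}; {(0,0), (0,4), (1,2), (1,6)}.
So G has 3 subgroups of order 4.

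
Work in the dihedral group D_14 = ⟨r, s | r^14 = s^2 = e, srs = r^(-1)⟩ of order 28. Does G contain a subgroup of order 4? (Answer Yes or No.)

Yes

4 | 28. A subgroup of order 4 is {e, r^7, r^3s, r^10s}.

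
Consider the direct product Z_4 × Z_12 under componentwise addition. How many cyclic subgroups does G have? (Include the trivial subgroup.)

20

Group the elements of G by the cyclic subgroup they generate; each cyclic subgroup of order d accounts for φ(d) elements.
Cyclic subgroups by order — order 1: 1; order 2: 3; order 3: 1; order 4: 6; order 6: 3; order 12: 6.
Total: 20.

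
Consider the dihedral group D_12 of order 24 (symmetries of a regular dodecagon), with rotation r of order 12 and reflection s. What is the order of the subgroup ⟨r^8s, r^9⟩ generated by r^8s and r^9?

8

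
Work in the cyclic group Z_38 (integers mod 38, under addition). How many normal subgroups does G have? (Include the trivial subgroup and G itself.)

G is abelian, so every subgroup is normal.
G has 4 subgroups in total, hence 4 normal subgroups.

4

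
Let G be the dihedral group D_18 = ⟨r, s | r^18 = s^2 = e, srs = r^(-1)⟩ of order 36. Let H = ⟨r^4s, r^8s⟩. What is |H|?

18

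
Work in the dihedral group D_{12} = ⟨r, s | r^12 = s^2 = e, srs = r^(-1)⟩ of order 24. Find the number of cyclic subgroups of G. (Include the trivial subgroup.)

18

Each element a generates a cyclic subgroup ⟨a⟩; distinct elements may generate the same one (a cyclic group of order d has φ(d) generators).
Cyclic subgroups by order — order 1: 1; order 2: 13; order 3: 1; order 4: 1; order 6: 1; order 12: 1.
Total: 18.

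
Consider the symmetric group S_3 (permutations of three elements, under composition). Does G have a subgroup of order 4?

No

4 does not divide |G| = 6, so by Lagrange no subgroup of order 4 exists.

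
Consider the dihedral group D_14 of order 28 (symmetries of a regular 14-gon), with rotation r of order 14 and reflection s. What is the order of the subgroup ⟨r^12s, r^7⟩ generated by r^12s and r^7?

4

|⟨r^12s⟩| = 2 and |⟨r^7⟩| = 2, so |H| is a multiple of lcm(2, 2) = 2 and divides |G| = 28.
Closing under the operation: H = {e, r^7, r^5s, r^12s}, so |H| = 4.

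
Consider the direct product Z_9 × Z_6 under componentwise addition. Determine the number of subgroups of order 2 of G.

1

|G| = 54 and 2 | 54, so subgroups of order 2 are possible by Lagrange.
The subgroups of order 2 are: {(0,0), (0,3)}.
So G has 1 subgroup of order 2.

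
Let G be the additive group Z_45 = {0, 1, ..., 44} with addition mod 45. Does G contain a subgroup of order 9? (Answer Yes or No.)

9 | 45. A subgroup of order 9 is {0, 5, 10, 15, 20, 25, 30, 35, 40}.

Yes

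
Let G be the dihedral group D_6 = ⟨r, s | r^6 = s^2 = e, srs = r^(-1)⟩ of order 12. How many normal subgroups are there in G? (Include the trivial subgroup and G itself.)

G has 16 subgroups. Checking conjugation-invariance by order — order 1: 1/1 normal; order 2: 1/7 normal; order 3: 1/1 normal; order 4: 0/3 normal; order 6: 3/3 normal; order 12: 1/1 normal.
Total normal subgroups: 7.

7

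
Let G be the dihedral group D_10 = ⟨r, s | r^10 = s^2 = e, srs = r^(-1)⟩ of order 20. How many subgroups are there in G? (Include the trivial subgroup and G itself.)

22

|G| = 20, so by Lagrange every subgroup order divides 20. Divisors: 1, 2, 4, 5, 10, 20.
Subgroups by order — order 1: 1; order 2: 11; order 4: 5; order 5: 1; order 10: 3; order 20: 1.
Total: 1 + 11 + 5 + 1 + 3 + 1 = 22.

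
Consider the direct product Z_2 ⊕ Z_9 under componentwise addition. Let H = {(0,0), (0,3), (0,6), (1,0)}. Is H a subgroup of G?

|H| = 4 does not divide |G| = 18, so by Lagrange H is not a subgroup.

No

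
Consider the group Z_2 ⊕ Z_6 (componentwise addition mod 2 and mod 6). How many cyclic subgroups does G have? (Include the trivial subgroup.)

8

Each element a generates a cyclic subgroup ⟨a⟩; distinct elements may generate the same one (a cyclic group of order d has φ(d) generators).
Cyclic subgroups by order — order 1: 1; order 2: 3; order 3: 1; order 6: 3.
Total: 8.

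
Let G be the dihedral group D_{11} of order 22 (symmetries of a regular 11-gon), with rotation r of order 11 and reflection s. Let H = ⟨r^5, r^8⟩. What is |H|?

|⟨r^5⟩| = 11 and |⟨r^8⟩| = 11, so |H| is a multiple of lcm(11, 11) = 11 and divides |G| = 22.
Closing under the operation: H = {e, r, r^2, r^3, r^4, r^5, r^6, r^7, r^8, r^9, r^10}, so |H| = 11.

11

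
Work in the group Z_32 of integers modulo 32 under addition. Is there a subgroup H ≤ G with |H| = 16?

Yes

16 | 32. A subgroup of order 16 is {0, 2, 4, 6, 8, 10, 12, 14, 16, 18, 20, 22, 24, 26, 28, 30}.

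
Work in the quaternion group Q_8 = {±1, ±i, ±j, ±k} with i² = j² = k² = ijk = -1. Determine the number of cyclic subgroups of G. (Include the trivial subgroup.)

5

Each element a generates a cyclic subgroup ⟨a⟩; distinct elements may generate the same one (a cyclic group of order d has φ(d) generators).
Cyclic subgroups by order — order 1: 1; order 2: 1; order 4: 3.
Total: 5.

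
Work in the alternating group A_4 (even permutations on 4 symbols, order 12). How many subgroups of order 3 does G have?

4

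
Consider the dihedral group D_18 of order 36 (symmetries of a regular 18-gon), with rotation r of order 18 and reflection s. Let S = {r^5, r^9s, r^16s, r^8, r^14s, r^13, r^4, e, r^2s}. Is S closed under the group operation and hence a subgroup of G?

No

r^4 ∈ S but its inverse r^14 ∉ S, so S is not a subgroup.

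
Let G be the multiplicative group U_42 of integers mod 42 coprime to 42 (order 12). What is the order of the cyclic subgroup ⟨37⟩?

Compute successive powers of 37 mod 42: 37, 25, 1; 37^3 ≡ 1 (mod 42).
So |⟨37⟩| = 3.

3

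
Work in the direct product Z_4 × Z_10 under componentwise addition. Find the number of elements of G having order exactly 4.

4

An element (a,b) has order lcm(ord(a), ord(b)); count pairs with lcm equal to 4.
Enumerating gives 4 such elements.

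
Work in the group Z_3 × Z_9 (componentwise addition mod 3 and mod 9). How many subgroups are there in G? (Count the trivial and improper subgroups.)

10

|G| = 27, so by Lagrange every subgroup order divides 27. Divisors: 1, 3, 9, 27.
Subgroups by order — order 1: 1; order 3: 4; order 9: 4; order 27: 1.
Total: 1 + 4 + 4 + 1 = 10.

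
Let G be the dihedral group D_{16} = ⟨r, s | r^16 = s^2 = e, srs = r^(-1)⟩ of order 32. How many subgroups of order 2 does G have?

17

|G| = 32 and 2 | 32, so subgroups of order 2 are possible by Lagrange.
The subgroups of order 2 are: {e, r^10s}; {e, r^11s}; {e, r^12s}; {e, r^13s}; … (17 in all).
So G has 17 subgroups of order 2.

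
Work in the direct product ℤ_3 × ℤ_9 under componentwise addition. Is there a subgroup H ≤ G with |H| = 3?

3 | 27. A subgroup of order 3 is {(0,0), (0,3), (0,6)}.

Yes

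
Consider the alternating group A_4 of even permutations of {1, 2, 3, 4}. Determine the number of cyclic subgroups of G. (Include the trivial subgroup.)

8

Each element a generates a cyclic subgroup ⟨a⟩; distinct elements may generate the same one (a cyclic group of order d has φ(d) generators).
Cyclic subgroups by order — order 1: 1; order 2: 3; order 3: 4.
Total: 8.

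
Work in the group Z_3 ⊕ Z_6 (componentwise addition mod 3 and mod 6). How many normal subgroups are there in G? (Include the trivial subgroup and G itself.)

12

G is abelian, so every subgroup is normal.
G has 12 subgroups in total, hence 12 normal subgroups.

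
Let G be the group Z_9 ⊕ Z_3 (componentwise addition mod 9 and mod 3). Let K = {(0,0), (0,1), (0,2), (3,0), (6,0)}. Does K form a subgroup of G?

No

|K| = 5 does not divide |G| = 27, so by Lagrange K is not a subgroup.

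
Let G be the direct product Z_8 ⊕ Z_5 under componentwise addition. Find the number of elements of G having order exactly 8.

4

An element (a,b) has order lcm(ord(a), ord(b)); count pairs with lcm equal to 8.
Enumerating gives 4 such elements.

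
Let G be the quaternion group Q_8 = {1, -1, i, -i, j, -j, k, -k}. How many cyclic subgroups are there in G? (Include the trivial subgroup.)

Group the elements of G by the cyclic subgroup they generate; each cyclic subgroup of order d accounts for φ(d) elements.
Cyclic subgroups by order — order 1: 1; order 2: 1; order 4: 3.
Total: 5.

5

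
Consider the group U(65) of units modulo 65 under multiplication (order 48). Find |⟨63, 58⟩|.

24

|⟨63⟩| = 12 and |⟨58⟩| = 12, so |H| is a multiple of lcm(12, 12) = 12 and divides |G| = 48.
Closing under the operation: H = {1, 2, 4, 7, 8, 9, 14, 16, 18, 28, 29, 32, 33, 36, 37, 47, 49, 51, 56, 57, 58, 61, 63, 64}, so |H| = 24.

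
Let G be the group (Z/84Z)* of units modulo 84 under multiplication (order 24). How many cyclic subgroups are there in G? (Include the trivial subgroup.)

Each element a generates a cyclic subgroup ⟨a⟩; distinct elements may generate the same one (a cyclic group of order d has φ(d) generators).
Cyclic subgroups by order — order 1: 1; order 2: 7; order 3: 1; order 6: 7.
Total: 16.

16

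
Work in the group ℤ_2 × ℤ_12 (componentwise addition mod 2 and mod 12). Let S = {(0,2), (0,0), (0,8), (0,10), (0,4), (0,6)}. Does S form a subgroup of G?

|S| = 6 divides |G| = 24, consistent with Lagrange.
S contains the identity, every element's inverse is in S, and S is closed under +: it is a subgroup.
In fact S = ⟨(0,2)⟩.

Yes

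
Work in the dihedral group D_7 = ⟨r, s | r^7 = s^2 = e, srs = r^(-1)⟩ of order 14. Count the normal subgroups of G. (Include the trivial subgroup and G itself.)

G has 10 subgroups. Checking conjugation-invariance by order — order 1: 1/1 normal; order 2: 0/7 normal; order 7: 1/1 normal; order 14: 1/1 normal.
Total normal subgroups: 3.

3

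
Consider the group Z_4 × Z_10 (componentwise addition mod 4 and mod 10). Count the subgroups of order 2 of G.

|G| = 40 and 2 | 40, so subgroups of order 2 are possible by Lagrange.
The subgroups of order 2 are: {(0,0), (0,5)}; {(0,0), (2,0)}; {(0,0), (2,5)}.
So G has 3 subgroups of order 2.

3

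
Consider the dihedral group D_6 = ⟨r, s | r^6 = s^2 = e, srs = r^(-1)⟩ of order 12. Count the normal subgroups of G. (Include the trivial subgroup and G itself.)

G has 16 subgroups. Checking conjugation-invariance by order — order 1: 1/1 normal; order 2: 1/7 normal; order 3: 1/1 normal; order 4: 0/3 normal; order 6: 3/3 normal; order 12: 1/1 normal.
Total normal subgroups: 7.

7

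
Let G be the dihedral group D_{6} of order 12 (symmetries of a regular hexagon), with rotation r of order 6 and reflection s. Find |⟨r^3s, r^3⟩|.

|⟨r^3s⟩| = 2 and |⟨r^3⟩| = 2, so |H| is a multiple of lcm(2, 2) = 2 and divides |G| = 12.
Closing under the operation: H = {e, r^3, s, r^3s}, so |H| = 4.

4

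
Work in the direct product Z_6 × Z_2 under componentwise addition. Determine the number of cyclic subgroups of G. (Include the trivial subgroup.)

8

Each element a generates a cyclic subgroup ⟨a⟩; distinct elements may generate the same one (a cyclic group of order d has φ(d) generators).
Cyclic subgroups by order — order 1: 1; order 2: 3; order 3: 1; order 6: 3.
Total: 8.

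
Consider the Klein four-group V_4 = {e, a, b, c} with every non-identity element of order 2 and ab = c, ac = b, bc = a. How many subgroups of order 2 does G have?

|G| = 4 and 2 | 4, so subgroups of order 2 are possible by Lagrange.
The subgroups of order 2 are: {e, a}; {e, b}; {e, c}.
So G has 3 subgroups of order 2.

3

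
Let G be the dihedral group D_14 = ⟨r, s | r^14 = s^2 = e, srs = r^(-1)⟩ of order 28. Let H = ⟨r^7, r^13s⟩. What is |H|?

4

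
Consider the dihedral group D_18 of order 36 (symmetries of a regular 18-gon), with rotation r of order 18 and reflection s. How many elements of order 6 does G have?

2

The elements of order 6 are: r^3, r^15.
That's 2.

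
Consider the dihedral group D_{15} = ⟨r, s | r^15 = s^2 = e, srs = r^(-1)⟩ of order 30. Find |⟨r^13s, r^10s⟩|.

10

|⟨r^13s⟩| = 2 and |⟨r^10s⟩| = 2, so |H| is a multiple of lcm(2, 2) = 2 and divides |G| = 30.
Closing under the operation: H = {e, r^3, r^6, r^9, r^12, rs, r^4s, r^7s, r^10s, r^13s}, so |H| = 10.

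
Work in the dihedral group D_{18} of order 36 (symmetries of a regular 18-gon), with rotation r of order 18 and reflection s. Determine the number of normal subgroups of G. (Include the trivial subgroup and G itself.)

G has 45 subgroups. Checking conjugation-invariance by order — order 1: 1/1 normal; order 2: 1/19 normal; order 3: 1/1 normal; order 4: 0/9 normal; order 6: 1/7 normal; order 9: 1/1 normal; order 12: 0/3 normal; order 18: 3/3 normal; order 36: 1/1 normal.
Total normal subgroups: 9.

9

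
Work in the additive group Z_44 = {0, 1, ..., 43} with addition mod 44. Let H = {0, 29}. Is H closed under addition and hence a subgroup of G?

29 ∈ H but its inverse 15 ∉ H, so H is not a subgroup.

No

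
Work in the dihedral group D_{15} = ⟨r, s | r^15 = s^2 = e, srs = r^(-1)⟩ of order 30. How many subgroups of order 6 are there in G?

|G| = 30 and 6 | 30, so subgroups of order 6 are possible by Lagrange.
The subgroups of order 6 are: {e, r^5, r^10, s, r^5s, r^10s}; {e, r^5, r^10, rs, r^6s, r^11s}; {e, r^5, r^10, r^2s, r^7s, r^12s}; {e, r^5, r^10, r^3s, r^8s, r^13s}; … (5 in all).
So G has 5 subgroups of order 6.

5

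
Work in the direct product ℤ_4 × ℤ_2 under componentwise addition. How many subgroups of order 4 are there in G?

3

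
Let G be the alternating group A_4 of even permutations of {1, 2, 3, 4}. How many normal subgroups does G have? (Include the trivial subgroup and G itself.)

G has 10 subgroups. Checking conjugation-invariance by order — order 1: 1/1 normal; order 2: 0/3 normal; order 3: 0/4 normal; order 4: 1/1 normal; order 12: 1/1 normal.
Total normal subgroups: 3.

3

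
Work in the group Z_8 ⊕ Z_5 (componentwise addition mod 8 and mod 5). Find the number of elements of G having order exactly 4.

2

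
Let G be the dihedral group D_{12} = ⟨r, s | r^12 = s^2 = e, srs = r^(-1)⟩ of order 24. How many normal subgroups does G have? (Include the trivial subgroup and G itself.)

G has 34 subgroups. Checking conjugation-invariance by order — order 1: 1/1 normal; order 2: 1/13 normal; order 3: 1/1 normal; order 4: 1/7 normal; order 6: 1/5 normal; order 8: 0/3 normal; order 12: 3/3 normal; order 24: 1/1 normal.
Total normal subgroups: 9.

9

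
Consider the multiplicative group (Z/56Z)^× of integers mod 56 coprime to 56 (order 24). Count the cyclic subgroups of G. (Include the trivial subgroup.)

Each element a generates a cyclic subgroup ⟨a⟩; distinct elements may generate the same one (a cyclic group of order d has φ(d) generators).
Cyclic subgroups by order — order 1: 1; order 2: 7; order 3: 1; order 6: 7.
Total: 16.

16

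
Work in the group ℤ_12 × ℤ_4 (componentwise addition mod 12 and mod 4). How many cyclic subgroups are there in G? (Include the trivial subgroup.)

Group the elements of G by the cyclic subgroup they generate; each cyclic subgroup of order d accounts for φ(d) elements.
Cyclic subgroups by order — order 1: 1; order 2: 3; order 3: 1; order 4: 6; order 6: 3; order 12: 6.
Total: 20.

20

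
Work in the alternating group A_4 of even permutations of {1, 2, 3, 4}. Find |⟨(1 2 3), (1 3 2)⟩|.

|⟨(1 2 3)⟩| = 3 and |⟨(1 3 2)⟩| = 3, so |H| is a multiple of lcm(3, 3) = 3 and divides |G| = 12.
Closing under the operation: H = {e, (1 2 3), (1 3 2)}, so |H| = 3.

3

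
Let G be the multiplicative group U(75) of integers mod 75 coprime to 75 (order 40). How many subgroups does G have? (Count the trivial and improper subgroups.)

|G| = 40, so by Lagrange every subgroup order divides 40. Divisors: 1, 2, 4, 5, 8, 10, 20, 40.
Subgroups by order — order 1: 1; order 2: 3; order 4: 3; order 5: 1; order 8: 1; order 10: 3; order 20: 3; order 40: 1.
Total: 1 + 3 + 3 + 1 + 1 + 3 + 3 + 1 = 16.

16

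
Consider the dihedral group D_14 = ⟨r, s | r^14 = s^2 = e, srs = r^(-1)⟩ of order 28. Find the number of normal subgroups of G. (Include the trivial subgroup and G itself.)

G has 28 subgroups. Checking conjugation-invariance by order — order 1: 1/1 normal; order 2: 1/15 normal; order 4: 0/7 normal; order 7: 1/1 normal; order 14: 3/3 normal; order 28: 1/1 normal.
Total normal subgroups: 7.

7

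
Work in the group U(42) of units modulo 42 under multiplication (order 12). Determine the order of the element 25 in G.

3

Compute successive powers of 25 mod 42: 25, 37, 1; 25^3 ≡ 1 (mod 42).
So |⟨25⟩| = 3.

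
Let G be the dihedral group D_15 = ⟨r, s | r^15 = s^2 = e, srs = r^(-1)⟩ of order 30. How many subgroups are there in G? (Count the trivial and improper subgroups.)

|G| = 30, so by Lagrange every subgroup order divides 30. Divisors: 1, 2, 3, 5, 6, 10, 15, 30.
Subgroups by order — order 1: 1; order 2: 15; order 3: 1; order 5: 1; order 6: 5; order 10: 3; order 15: 1; order 30: 1.
Total: 1 + 15 + 1 + 1 + 5 + 3 + 1 + 1 = 28.

28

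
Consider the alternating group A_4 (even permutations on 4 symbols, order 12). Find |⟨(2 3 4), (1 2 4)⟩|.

12

|⟨(2 3 4)⟩| = 3 and |⟨(1 2 4)⟩| = 3, so |H| is a multiple of lcm(3, 3) = 3 and divides |G| = 12.
Closing {(2 3 4), (1 2 4)} under the group operation gives all of G, so |H| = 12.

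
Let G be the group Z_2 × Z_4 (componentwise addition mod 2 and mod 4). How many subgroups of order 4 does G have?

3

|G| = 8 and 4 | 8, so subgroups of order 4 are possible by Lagrange.
The subgroups of order 4 are: {(0,0), (0,1), (0,2), (0,3)}; {(0,0), (0,2), (1,0), (1,2)}; {(0,0), (0,2), (1,1), (1,3)}.
So G has 3 subgroups of order 4.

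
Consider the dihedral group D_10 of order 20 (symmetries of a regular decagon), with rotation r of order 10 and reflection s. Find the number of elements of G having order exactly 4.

0

No element of G has order 4 (even though 4 | 20).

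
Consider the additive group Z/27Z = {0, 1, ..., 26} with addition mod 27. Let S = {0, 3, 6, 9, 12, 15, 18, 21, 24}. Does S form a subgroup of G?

Yes

|S| = 9 divides |G| = 27, consistent with Lagrange.
S contains the identity, every element's inverse is in S, and S is closed under +: it is a subgroup.
In fact S = ⟨3⟩.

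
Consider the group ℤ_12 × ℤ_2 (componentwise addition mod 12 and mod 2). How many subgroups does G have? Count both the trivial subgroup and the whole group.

|G| = 24, so by Lagrange every subgroup order divides 24. Divisors: 1, 2, 3, 4, 6, 8, 12, 24.
Subgroups by order — order 1: 1; order 2: 3; order 3: 1; order 4: 3; order 6: 3; order 8: 1; order 12: 3; order 24: 1.
Total: 1 + 3 + 1 + 3 + 3 + 1 + 3 + 1 = 16.

16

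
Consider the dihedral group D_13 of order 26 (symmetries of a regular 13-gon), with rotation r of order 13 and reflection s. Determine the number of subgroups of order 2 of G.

|G| = 26 and 2 | 26, so subgroups of order 2 are possible by Lagrange.
The subgroups of order 2 are: {e, r^10s}; {e, r^11s}; {e, r^12s}; {e, r^2s}; … (13 in all).
So G has 13 subgroups of order 2.

13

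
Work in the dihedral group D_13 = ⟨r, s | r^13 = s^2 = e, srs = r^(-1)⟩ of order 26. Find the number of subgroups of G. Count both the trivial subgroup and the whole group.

16

|G| = 26, so by Lagrange every subgroup order divides 26. Divisors: 1, 2, 13, 26.
Subgroups by order — order 1: 1; order 2: 13; order 13: 1; order 26: 1.
Total: 1 + 13 + 1 + 1 = 16.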